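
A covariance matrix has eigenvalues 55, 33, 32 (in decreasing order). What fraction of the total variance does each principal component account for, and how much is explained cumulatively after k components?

Step 1 — total variance = trace(Sigma) = Σ λ_i = 55 + 33 + 32 = 120.

Step 2 — fraction explained by component i = λ_i / Σ λ:
  PC1: 55/120 = 0.4583
  PC2: 33/120 = 0.275
  PC3: 32/120 = 0.2667

Step 3 — cumulative fraction after k components = (λ_1 + ... + λ_k) / Σ λ:
  k = 1: 55/120 = 0.4583
  k = 2: (55 + 33)/120 = 88/120 = 0.7333
  k = 3: (55 + 33 + 32)/120 = 120/120 = 1

Summary (fraction, with percent):

explained: PC1 0.4583 (45.83%), PC2 0.275 (27.5%), PC3 0.2667 (26.67%);  cumulative: 0.4583, 0.7333, 1


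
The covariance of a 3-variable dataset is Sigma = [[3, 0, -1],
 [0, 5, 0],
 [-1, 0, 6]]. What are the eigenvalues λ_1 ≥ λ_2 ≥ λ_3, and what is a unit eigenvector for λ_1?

Step 1 — characteristic polynomial p(λ) = det(λI - Sigma) = λ³ - tr·λ² + c_1·λ - det, where tr = trace, c_1 = sum of the principal 2×2 minors, det = det(Sigma):
  tr = 3 + 5 + 6 = 14,
  c_1 = (3·5 - (0)²) + (3·6 - (-1)²) + (5·6 - (0)²) = 15 + 17 + 30 = 62,
  det = 3·(5·6 - (0)²) - (0)·((0)·6 - (0)·(-1)) + (-1)·((0)·(0) - 5·(-1)) = 3·(30) - (0)·(0) + (-1)·(5) = 85.
  So p(λ) = λ³ - 14λ² + 62λ - 85.
Step 2 — look for an integer root (rational root theorem: any rational root is an integer divisor of 85). Testing λ = 5:
  p(5) = 125 - 350 + 310 - 85 = 0  ✓
  Dividing out (λ - 5): p(λ) = (λ - 5)(λ² - 9λ + 17).
Step 3 — remaining eigenvalues from the quadratic λ² - 9λ + 17 = 0:
  Δ = 9² - 4·17 = 81 - 68 = 13,  λ = (9 ± √13)/2 = (9 ± 3.6056)/2 ≈ 6.3028 or 2.6972.
  Sorted: λ_1 = 6.3028,  λ_2 = 5,  λ_3 = 2.6972  (check: sum = 14 = tr ✓).

Step 4 — unit eigenvector for λ_1 ≈ 6.3028: v spans the null space of (Sigma - λ_1 I), whose rows are
  r_1 = (-3.3028, 0, -1),  r_2 = (0, -1.3028, 0),  r_3 = (-1, 0, -0.3028).
  v is orthogonal to every row, so take v ∝ r_1 × r_2 = ((0)·(0) - (-1)·(-1.3028), (-1)·(0) - (-3.3028)·(0), (-3.3028)·(-1.3028) - (0)·(0)) ≈ (-1.3028, 0, 4.3028).
  Rescale (multiply by -1 so the first nonzero entry is positive): u = (1.3028, 0, -4.3028).
  ||u|| = √((1.3028)² + (0)² + (-4.3028)²) = √(20.2111) ≈ 4.4957,  v_1 = u/||u|| ≈ (0.2898, 0, -0.9571) (||v_1|| = 1).

λ_1 = 6.3028,  λ_2 = 5,  λ_3 = 2.6972;  v_1 ≈ (0.2898, 0, -0.9571)


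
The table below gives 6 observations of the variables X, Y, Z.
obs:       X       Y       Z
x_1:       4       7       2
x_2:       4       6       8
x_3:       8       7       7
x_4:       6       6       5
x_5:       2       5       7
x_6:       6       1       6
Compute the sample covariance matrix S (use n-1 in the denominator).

Step 1 — column means:
  mean(X) = (4 + 4 + 8 + 6 + 2 + 6) / 6 = 30/6 = 5
  mean(Y) = (7 + 6 + 7 + 6 + 5 + 1) / 6 = 32/6 = 5.3333
  mean(Z) = (2 + 8 + 7 + 5 + 7 + 6) / 6 = 35/6 = 5.8333

Step 2 — sample covariance S[i,j] = (1/(n-1)) · Σ_k (x_{k,i} - mean_i) · (x_{k,j} - mean_j), with n-1 = 5.
  S[X,X] = ((-1)·(-1) + (-1)·(-1) + (3)·(3) + (1)·(1) + (-3)·(-3) + (1)·(1)) / 5 = 22/5 = 4.4
  S[X,Y] = ((-1)·(1.6667) + (-1)·(0.6667) + (3)·(1.6667) + (1)·(0.6667) + (-3)·(-0.3333) + (1)·(-4.3333)) / 5 = 0/5 = 0
  S[X,Z] = ((-1)·(-3.8333) + (-1)·(2.1667) + (3)·(1.1667) + (1)·(-0.8333) + (-3)·(1.1667) + (1)·(0.1667)) / 5 = 1/5 = 0.2
  S[Y,Y] = ((1.6667)·(1.6667) + (0.6667)·(0.6667) + (1.6667)·(1.6667) + (0.6667)·(0.6667) + (-0.3333)·(-0.3333) + (-4.3333)·(-4.3333)) / 5 = 25.3333/5 = 5.0667
  S[Y,Z] = ((1.6667)·(-3.8333) + (0.6667)·(2.1667) + (1.6667)·(1.1667) + (0.6667)·(-0.8333) + (-0.3333)·(1.1667) + (-4.3333)·(0.1667)) / 5 = -4.6667/5 = -0.9333
  S[Z,Z] = ((-3.8333)·(-3.8333) + (2.1667)·(2.1667) + (1.1667)·(1.1667) + (-0.8333)·(-0.8333) + (1.1667)·(1.1667) + (0.1667)·(0.1667)) / 5 = 22.8333/5 = 4.5667

S is symmetric (S[j,i] = S[i,j]). Assembling:

S = [[4.4, 0, 0.2],
 [0, 5.0667, -0.9333],
 [0.2, -0.9333, 4.5667]]


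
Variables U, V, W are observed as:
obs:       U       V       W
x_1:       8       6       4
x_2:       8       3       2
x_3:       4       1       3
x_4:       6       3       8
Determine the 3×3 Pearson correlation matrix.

Step 1 — column means:
  mean(U) = (8 + 8 + 4 + 6) / 4 = 26/4 = 6.5
  mean(V) = (6 + 3 + 1 + 3) / 4 = 13/4 = 3.25
  mean(W) = (4 + 2 + 3 + 8) / 4 = 17/4 = 4.25

Step 2 — sample variances and covariances s[i,j] = (1/(n-1)) · Σ_k (x_{k,i} - mean_i) · (x_{k,j} - mean_j), with n-1 = 3:
  s[U,U] = ((1.5)·(1.5) + (1.5)·(1.5) + (-2.5)·(-2.5) + (-0.5)·(-0.5)) / 3 = 11/3 = 3.6667
  s[U,V] = ((1.5)·(2.75) + (1.5)·(-0.25) + (-2.5)·(-2.25) + (-0.5)·(-0.25)) / 3 = 9.5/3 = 3.1667
  s[U,W] = ((1.5)·(-0.25) + (1.5)·(-2.25) + (-2.5)·(-1.25) + (-0.5)·(3.75)) / 3 = -2.5/3 = -0.8333
  s[V,V] = ((2.75)·(2.75) + (-0.25)·(-0.25) + (-2.25)·(-2.25) + (-0.25)·(-0.25)) / 3 = 12.75/3 = 4.25
  s[V,W] = ((2.75)·(-0.25) + (-0.25)·(-2.25) + (-2.25)·(-1.25) + (-0.25)·(3.75)) / 3 = 1.75/3 = 0.5833
  s[W,W] = ((-0.25)·(-0.25) + (-2.25)·(-2.25) + (-1.25)·(-1.25) + (3.75)·(3.75)) / 3 = 20.75/3 = 6.9167
  Sample standard deviations s_i = √(s[i,i]):
  s(U) = √(3.6667) = 1.9149
  s(V) = √(4.25) = 2.0616
  s(W) = √(6.9167) = 2.63

Step 3 — r_{ij} = s_{ij} / (s_i · s_j):
  r[U,U] = 1 (diagonal).
  r[U,V] = 3.1667 / (1.9149 · 2.0616) = 3.1667 / 3.9476 = 0.8022
  r[U,W] = -0.8333 / (1.9149 · 2.63) = -0.8333 / 5.036 = -0.1655
  r[V,V] = 1 (diagonal).
  r[V,W] = 0.5833 / (2.0616 · 2.63) = 0.5833 / 5.4218 = 0.1076
  r[W,W] = 1 (diagonal).

R is symmetric with unit diagonal. Assembling:

R = [[1, 0.8022, -0.1655],
 [0.8022, 1, 0.1076],
 [-0.1655, 0.1076, 1]]


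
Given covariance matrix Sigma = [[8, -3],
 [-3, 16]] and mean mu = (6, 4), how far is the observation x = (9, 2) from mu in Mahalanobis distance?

Step 1 — centre the observation: (x - mu) = (3, -2).

Step 2 — invert Sigma. det(Sigma) = 8·16 - (-3)² = 119.
  Sigma^{-1} = (1/det) · [[d, -b], [-b, a]] = [[0.1345, 0.0252],
 [0.0252, 0.0672]].

Step 3 — form the quadratic (x - mu)^T · Sigma^{-1} · (x - mu):
  Sigma^{-1} · (x - mu) = (0.3529, -0.0588).
  (x - mu)^T · [Sigma^{-1} · (x - mu)] = (3)·(0.3529) + (-2)·(-0.0588) = 1.1765.

Step 4 — take square root: d = √(1.1765) ≈ 1.0847.

d(x, mu) = √(1.1765) ≈ 1.0847


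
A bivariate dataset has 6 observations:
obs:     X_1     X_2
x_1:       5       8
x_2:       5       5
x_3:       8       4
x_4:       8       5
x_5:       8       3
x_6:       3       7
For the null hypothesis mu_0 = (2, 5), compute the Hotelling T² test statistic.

Step 1 — sample mean vector:
  mean(X_1) = (5 + 5 + 8 + 8 + 8 + 3) / 6 = 37/6 = 6.1667
  mean(X_2) = (8 + 5 + 4 + 5 + 3 + 7) / 6 = 32/6 = 5.3333
  x̄ = (6.1667, 5.3333),  deviation x̄ - mu_0 = (6.1667, 5.3333) - (2, 5) = (4.1667, 0.3333).

Step 2 — sample covariance matrix, S[i,j] = (1/(n-1)) · Σ_k (x_{k,i} - mean_i) · (x_{k,j} - mean_j), divisor n-1 = 5:
  S[X_1,X_1] = ((-1.1667)·(-1.1667) + (-1.1667)·(-1.1667) + (1.8333)·(1.8333) + (1.8333)·(1.8333) + (1.8333)·(1.8333) + (-3.1667)·(-3.1667)) / 5 = 22.8333/5 = 4.5667
  S[X_1,X_2] = ((-1.1667)·(2.6667) + (-1.1667)·(-0.3333) + (1.8333)·(-1.3333) + (1.8333)·(-0.3333) + (1.8333)·(-2.3333) + (-3.1667)·(1.6667)) / 5 = -15.3333/5 = -3.0667
  S[X_2,X_2] = ((2.6667)·(2.6667) + (-0.3333)·(-0.3333) + (-1.3333)·(-1.3333) + (-0.3333)·(-0.3333) + (-2.3333)·(-2.3333) + (1.6667)·(1.6667)) / 5 = 17.3333/5 = 3.4667
  S = [[4.5667, -3.0667],
 [-3.0667, 3.4667]].

Step 3 — invert S. det(S) = 4.5667·3.4667 - (-3.0667)² = 6.4267.
  S^{-1} = (1/det) · [[d, -b], [-b, a]] = [[0.5394, 0.4772],
 [0.4772, 0.7106]].

Step 4 — quadratic form (x̄ - mu_0)^T · S^{-1} · (x̄ - mu_0):
  S^{-1} · (x̄ - mu_0) = (2.4066, 2.2251),
  (x̄ - mu_0)^T · [...] = (4.1667)·(2.4066) + (0.3333)·(2.2251) = 10.7694.

Step 5 — scale by n: T² = 6 · 10.7694 = 64.6162.

T² ≈ 64.6162


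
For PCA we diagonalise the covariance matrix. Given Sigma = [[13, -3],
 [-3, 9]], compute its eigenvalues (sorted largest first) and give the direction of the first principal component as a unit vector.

Step 1 — characteristic polynomial of 2×2 Sigma:
  det(Sigma - λI) = λ² - trace · λ + det = 0.
  trace = 13 + 9 = 22, det = 13·9 - (-3)² = 108.
Step 2 — discriminant:
  Δ = trace² - 4·det = 484 - 432 = 52.
Step 3 — eigenvalues:
  λ = (trace ± √Δ)/2 = (22 ± 7.2111)/2,
  λ_1 = 14.6056,  λ_2 = 7.3944.

Step 4 — unit eigenvector for λ_1: solve (Sigma - λ_1 I)v = 0. First row:
  (13 - 14.6056)·v_x + (-3)·v_y = 0, i.e. (-1.6056)·v_x + (-3)·v_y = 0,
  so v ∝ (b, λ_1 - a) = (-3, 1.6056); multiply by -1 so the first entry is positive: u = (3, -1.6056).
  ||u|| = √((3)² + (-1.6056)²) = √(11.5778) ≈ 3.4026,
  v_1 = u/||u|| ≈ (0.8817, -0.4719) (||v_1|| = 1).

λ_1 = 14.6056,  λ_2 = 7.3944;  v_1 ≈ (0.8817, -0.4719)


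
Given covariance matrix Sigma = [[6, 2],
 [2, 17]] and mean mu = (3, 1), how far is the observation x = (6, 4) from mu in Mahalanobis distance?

Step 1 — centre the observation: (x - mu) = (3, 3).

Step 2 — invert Sigma. det(Sigma) = 6·17 - (2)² = 98.
  Sigma^{-1} = (1/det) · [[d, -b], [-b, a]] = [[0.1735, -0.0204],
 [-0.0204, 0.0612]].

Step 3 — form the quadratic (x - mu)^T · Sigma^{-1} · (x - mu):
  Sigma^{-1} · (x - mu) = (0.4592, 0.1224).
  (x - mu)^T · [Sigma^{-1} · (x - mu)] = (3)·(0.4592) + (3)·(0.1224) = 1.7449.

Step 4 — take square root: d = √(1.7449) ≈ 1.3209.

d(x, mu) = √(1.7449) ≈ 1.3209


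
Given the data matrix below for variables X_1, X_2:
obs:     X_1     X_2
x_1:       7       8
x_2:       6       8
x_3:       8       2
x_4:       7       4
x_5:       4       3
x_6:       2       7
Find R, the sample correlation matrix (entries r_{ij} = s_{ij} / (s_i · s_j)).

Step 1 — column means:
  mean(X_1) = (7 + 6 + 8 + 7 + 4 + 2) / 6 = 34/6 = 5.6667
  mean(X_2) = (8 + 8 + 2 + 4 + 3 + 7) / 6 = 32/6 = 5.3333

Step 2 — sample variances and covariances s[i,j] = (1/(n-1)) · Σ_k (x_{k,i} - mean_i) · (x_{k,j} - mean_j), with n-1 = 5:
  s[X_1,X_1] = ((1.3333)·(1.3333) + (0.3333)·(0.3333) + (2.3333)·(2.3333) + (1.3333)·(1.3333) + (-1.6667)·(-1.6667) + (-3.6667)·(-3.6667)) / 5 = 25.3333/5 = 5.0667
  s[X_1,X_2] = ((1.3333)·(2.6667) + (0.3333)·(2.6667) + (2.3333)·(-3.3333) + (1.3333)·(-1.3333) + (-1.6667)·(-2.3333) + (-3.6667)·(1.6667)) / 5 = -7.3333/5 = -1.4667
  s[X_2,X_2] = ((2.6667)·(2.6667) + (2.6667)·(2.6667) + (-3.3333)·(-3.3333) + (-1.3333)·(-1.3333) + (-2.3333)·(-2.3333) + (1.6667)·(1.6667)) / 5 = 35.3333/5 = 7.0667
  Sample standard deviations s_i = √(s[i,i]):
  s(X_1) = √(5.0667) = 2.2509
  s(X_2) = √(7.0667) = 2.6583

Step 3 — r_{ij} = s_{ij} / (s_i · s_j):
  r[X_1,X_1] = 1 (diagonal).
  r[X_1,X_2] = -1.4667 / (2.2509 · 2.6583) = -1.4667 / 5.9837 = -0.2451
  r[X_2,X_2] = 1 (diagonal).

R is symmetric with unit diagonal. Assembling:

R = [[1, -0.2451],
 [-0.2451, 1]]


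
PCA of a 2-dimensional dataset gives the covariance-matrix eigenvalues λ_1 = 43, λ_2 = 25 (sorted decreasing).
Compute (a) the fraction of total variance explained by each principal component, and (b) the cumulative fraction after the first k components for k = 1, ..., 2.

Step 1 — total variance = trace(Sigma) = Σ λ_i = 43 + 25 = 68.

Step 2 — fraction explained by component i = λ_i / Σ λ:
  PC1: 43/68 = 0.6324
  PC2: 25/68 = 0.3676

Step 3 — cumulative fraction after k components = (λ_1 + ... + λ_k) / Σ λ:
  k = 1: 43/68 = 0.6324
  k = 2: (43 + 25)/68 = 68/68 = 1

Summary (fraction, with percent):

explained: PC1 0.6324 (63.24%), PC2 0.3676 (36.76%);  cumulative: 0.6324, 1


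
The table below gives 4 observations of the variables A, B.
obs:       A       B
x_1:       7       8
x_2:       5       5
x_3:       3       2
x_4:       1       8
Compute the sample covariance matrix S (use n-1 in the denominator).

Step 1 — column means:
  mean(A) = (7 + 5 + 3 + 1) / 4 = 16/4 = 4
  mean(B) = (8 + 5 + 2 + 8) / 4 = 23/4 = 5.75

Step 2 — sample covariance S[i,j] = (1/(n-1)) · Σ_k (x_{k,i} - mean_i) · (x_{k,j} - mean_j), with n-1 = 3.
  S[A,A] = ((3)·(3) + (1)·(1) + (-1)·(-1) + (-3)·(-3)) / 3 = 20/3 = 6.6667
  S[A,B] = ((3)·(2.25) + (1)·(-0.75) + (-1)·(-3.75) + (-3)·(2.25)) / 3 = 3/3 = 1
  S[B,B] = ((2.25)·(2.25) + (-0.75)·(-0.75) + (-3.75)·(-3.75) + (2.25)·(2.25)) / 3 = 24.75/3 = 8.25

S is symmetric (S[j,i] = S[i,j]). Assembling:

S = [[6.6667, 1],
 [1, 8.25]]


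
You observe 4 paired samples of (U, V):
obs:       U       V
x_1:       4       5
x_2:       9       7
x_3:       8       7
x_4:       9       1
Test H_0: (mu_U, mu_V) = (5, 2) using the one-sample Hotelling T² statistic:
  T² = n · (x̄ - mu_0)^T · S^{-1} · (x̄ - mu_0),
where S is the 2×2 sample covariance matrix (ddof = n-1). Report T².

Step 1 — sample mean vector:
  mean(U) = (4 + 9 + 8 + 9) / 4 = 30/4 = 7.5
  mean(V) = (5 + 7 + 7 + 1) / 4 = 20/4 = 5
  x̄ = (7.5, 5),  deviation x̄ - mu_0 = (7.5, 5) - (5, 2) = (2.5, 3).

Step 2 — sample covariance matrix, S[i,j] = (1/(n-1)) · Σ_k (x_{k,i} - mean_i) · (x_{k,j} - mean_j), divisor n-1 = 3:
  S[U,U] = ((-3.5)·(-3.5) + (1.5)·(1.5) + (0.5)·(0.5) + (1.5)·(1.5)) / 3 = 17/3 = 5.6667
  S[U,V] = ((-3.5)·(0) + (1.5)·(2) + (0.5)·(2) + (1.5)·(-4)) / 3 = -2/3 = -0.6667
  S[V,V] = ((0)·(0) + (2)·(2) + (2)·(2) + (-4)·(-4)) / 3 = 24/3 = 8
  S = [[5.6667, -0.6667],
 [-0.6667, 8]].

Step 3 — invert S. det(S) = 5.6667·8 - (-0.6667)² = 44.8889.
  S^{-1} = (1/det) · [[d, -b], [-b, a]] = [[0.1782, 0.0149],
 [0.0149, 0.1262]].

Step 4 — quadratic form (x̄ - mu_0)^T · S^{-1} · (x̄ - mu_0):
  S^{-1} · (x̄ - mu_0) = (0.4901, 0.4158),
  (x̄ - mu_0)^T · [...] = (2.5)·(0.4901) + (3)·(0.4158) = 2.4728.

Step 5 — scale by n: T² = 4 · 2.4728 = 9.8911.

T² ≈ 9.8911


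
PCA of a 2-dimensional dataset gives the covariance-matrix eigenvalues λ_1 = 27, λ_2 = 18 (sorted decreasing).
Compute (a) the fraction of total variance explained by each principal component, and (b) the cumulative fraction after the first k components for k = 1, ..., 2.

Step 1 — total variance = trace(Sigma) = Σ λ_i = 27 + 18 = 45.

Step 2 — fraction explained by component i = λ_i / Σ λ:
  PC1: 27/45 = 0.6
  PC2: 18/45 = 0.4

Step 3 — cumulative fraction after k components = (λ_1 + ... + λ_k) / Σ λ:
  k = 1: 27/45 = 0.6
  k = 2: (27 + 18)/45 = 45/45 = 1

Summary (fraction, with percent):

explained: PC1 0.6 (60%), PC2 0.4 (40%);  cumulative: 0.6, 1


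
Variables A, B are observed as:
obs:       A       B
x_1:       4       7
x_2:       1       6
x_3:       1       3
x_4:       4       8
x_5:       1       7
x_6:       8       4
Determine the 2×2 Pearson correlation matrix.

Step 1 — column means:
  mean(A) = (4 + 1 + 1 + 4 + 1 + 8) / 6 = 19/6 = 3.1667
  mean(B) = (7 + 6 + 3 + 8 + 7 + 4) / 6 = 35/6 = 5.8333

Step 2 — sample variances and covariances s[i,j] = (1/(n-1)) · Σ_k (x_{k,i} - mean_i) · (x_{k,j} - mean_j), with n-1 = 5:
  s[A,A] = ((0.8333)·(0.8333) + (-2.1667)·(-2.1667) + (-2.1667)·(-2.1667) + (0.8333)·(0.8333) + (-2.1667)·(-2.1667) + (4.8333)·(4.8333)) / 5 = 38.8333/5 = 7.7667
  s[A,B] = ((0.8333)·(1.1667) + (-2.1667)·(0.1667) + (-2.1667)·(-2.8333) + (0.8333)·(2.1667) + (-2.1667)·(1.1667) + (4.8333)·(-1.8333)) / 5 = -2.8333/5 = -0.5667
  s[B,B] = ((1.1667)·(1.1667) + (0.1667)·(0.1667) + (-2.8333)·(-2.8333) + (2.1667)·(2.1667) + (1.1667)·(1.1667) + (-1.8333)·(-1.8333)) / 5 = 18.8333/5 = 3.7667
  Sample standard deviations s_i = √(s[i,i]):
  s(A) = √(7.7667) = 2.7869
  s(B) = √(3.7667) = 1.9408

Step 3 — r_{ij} = s_{ij} / (s_i · s_j):
  r[A,A] = 1 (diagonal).
  r[A,B] = -0.5667 / (2.7869 · 1.9408) = -0.5667 / 5.4087 = -0.1048
  r[B,B] = 1 (diagonal).

R is symmetric with unit diagonal. Assembling:

R = [[1, -0.1048],
 [-0.1048, 1]]


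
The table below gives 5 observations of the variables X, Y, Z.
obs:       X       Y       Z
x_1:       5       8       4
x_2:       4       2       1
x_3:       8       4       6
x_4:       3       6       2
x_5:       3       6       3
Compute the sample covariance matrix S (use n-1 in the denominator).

Step 1 — column means:
  mean(X) = (5 + 4 + 8 + 3 + 3) / 5 = 23/5 = 4.6
  mean(Y) = (8 + 2 + 4 + 6 + 6) / 5 = 26/5 = 5.2
  mean(Z) = (4 + 1 + 6 + 2 + 3) / 5 = 16/5 = 3.2

Step 2 — sample covariance S[i,j] = (1/(n-1)) · Σ_k (x_{k,i} - mean_i) · (x_{k,j} - mean_j), with n-1 = 4.
  S[X,X] = ((0.4)·(0.4) + (-0.6)·(-0.6) + (3.4)·(3.4) + (-1.6)·(-1.6) + (-1.6)·(-1.6)) / 4 = 17.2/4 = 4.3
  S[X,Y] = ((0.4)·(2.8) + (-0.6)·(-3.2) + (3.4)·(-1.2) + (-1.6)·(0.8) + (-1.6)·(0.8)) / 4 = -3.6/4 = -0.9
  S[X,Z] = ((0.4)·(0.8) + (-0.6)·(-2.2) + (3.4)·(2.8) + (-1.6)·(-1.2) + (-1.6)·(-0.2)) / 4 = 13.4/4 = 3.35
  S[Y,Y] = ((2.8)·(2.8) + (-3.2)·(-3.2) + (-1.2)·(-1.2) + (0.8)·(0.8) + (0.8)·(0.8)) / 4 = 20.8/4 = 5.2
  S[Y,Z] = ((2.8)·(0.8) + (-3.2)·(-2.2) + (-1.2)·(2.8) + (0.8)·(-1.2) + (0.8)·(-0.2)) / 4 = 4.8/4 = 1.2
  S[Z,Z] = ((0.8)·(0.8) + (-2.2)·(-2.2) + (2.8)·(2.8) + (-1.2)·(-1.2) + (-0.2)·(-0.2)) / 4 = 14.8/4 = 3.7

S is symmetric (S[j,i] = S[i,j]). Assembling:

S = [[4.3, -0.9, 3.35],
 [-0.9, 5.2, 1.2],
 [3.35, 1.2, 3.7]]


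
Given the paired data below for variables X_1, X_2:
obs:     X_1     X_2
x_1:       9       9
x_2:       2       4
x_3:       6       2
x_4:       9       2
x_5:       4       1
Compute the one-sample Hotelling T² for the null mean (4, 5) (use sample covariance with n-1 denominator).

Step 1 — sample mean vector:
  mean(X_1) = (9 + 2 + 6 + 9 + 4) / 5 = 30/5 = 6
  mean(X_2) = (9 + 4 + 2 + 2 + 1) / 5 = 18/5 = 3.6
  x̄ = (6, 3.6),  deviation x̄ - mu_0 = (6, 3.6) - (4, 5) = (2, -1.4).

Step 2 — sample covariance matrix, S[i,j] = (1/(n-1)) · Σ_k (x_{k,i} - mean_i) · (x_{k,j} - mean_j), divisor n-1 = 4:
  S[X_1,X_1] = ((3)·(3) + (-4)·(-4) + (0)·(0) + (3)·(3) + (-2)·(-2)) / 4 = 38/4 = 9.5
  S[X_1,X_2] = ((3)·(5.4) + (-4)·(0.4) + (0)·(-1.6) + (3)·(-1.6) + (-2)·(-2.6)) / 4 = 15/4 = 3.75
  S[X_2,X_2] = ((5.4)·(5.4) + (0.4)·(0.4) + (-1.6)·(-1.6) + (-1.6)·(-1.6) + (-2.6)·(-2.6)) / 4 = 41.2/4 = 10.3
  S = [[9.5, 3.75],
 [3.75, 10.3]].

Step 3 — invert S. det(S) = 9.5·10.3 - (3.75)² = 83.7875.
  S^{-1} = (1/det) · [[d, -b], [-b, a]] = [[0.1229, -0.0448],
 [-0.0448, 0.1134]].

Step 4 — quadratic form (x̄ - mu_0)^T · S^{-1} · (x̄ - mu_0):
  S^{-1} · (x̄ - mu_0) = (0.3085, -0.2482),
  (x̄ - mu_0)^T · [...] = (2)·(0.3085) + (-1.4)·(-0.2482) = 0.9646.

Step 5 — scale by n: T² = 5 · 0.9646 = 4.8229.

T² ≈ 4.8229


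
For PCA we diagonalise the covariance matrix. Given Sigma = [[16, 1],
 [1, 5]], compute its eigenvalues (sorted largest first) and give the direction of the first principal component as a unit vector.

Step 1 — characteristic polynomial of 2×2 Sigma:
  det(Sigma - λI) = λ² - trace · λ + det = 0.
  trace = 16 + 5 = 21, det = 16·5 - (1)² = 79.
Step 2 — discriminant:
  Δ = trace² - 4·det = 441 - 316 = 125.
Step 3 — eigenvalues:
  λ = (trace ± √Δ)/2 = (21 ± 11.1803)/2,
  λ_1 = 16.0902,  λ_2 = 4.9098.

Step 4 — unit eigenvector for λ_1: solve (Sigma - λ_1 I)v = 0. First row:
  (16 - 16.0902)·v_x + (1)·v_y = 0, i.e. (-0.0902)·v_x + (1)·v_y = 0,
  so v ∝ (b, λ_1 - a) = (1, 0.0902) = u.
  ||u|| = √((1)² + (0.0902)²) = √(1.0081) ≈ 1.0041,
  v_1 = u/||u|| ≈ (0.996, 0.0898) (||v_1|| = 1).

λ_1 = 16.0902,  λ_2 = 4.9098;  v_1 ≈ (0.996, 0.0898)


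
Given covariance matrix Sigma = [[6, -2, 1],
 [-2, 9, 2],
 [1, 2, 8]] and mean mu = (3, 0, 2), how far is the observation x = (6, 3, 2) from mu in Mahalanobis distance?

Step 1 — centre the observation: (x - mu) = (3, 3, 0).

Step 2 — invert Sigma (cofactor / det for 3×3, or solve directly):
  Sigma^{-1} = [[0.1894, 0.0501, -0.0362],
 [0.0501, 0.1309, -0.039],
 [-0.0362, -0.039, 0.1393]].

Step 3 — form the quadratic (x - mu)^T · Sigma^{-1} · (x - mu):
  Sigma^{-1} · (x - mu) = (0.7187, 0.5432, -0.2256).
  (x - mu)^T · [Sigma^{-1} · (x - mu)] = (3)·(0.7187) + (3)·(0.5432) + (0)·(-0.2256) = 3.7855.

Step 4 — take square root: d = √(3.7855) ≈ 1.9456.

d(x, mu) = √(3.7855) ≈ 1.9456


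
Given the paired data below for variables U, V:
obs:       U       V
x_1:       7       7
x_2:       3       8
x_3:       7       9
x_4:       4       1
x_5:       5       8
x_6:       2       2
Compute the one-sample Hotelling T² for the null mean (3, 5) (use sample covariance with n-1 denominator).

Step 1 — sample mean vector:
  mean(U) = (7 + 3 + 7 + 4 + 5 + 2) / 6 = 28/6 = 4.6667
  mean(V) = (7 + 8 + 9 + 1 + 8 + 2) / 6 = 35/6 = 5.8333
  x̄ = (4.6667, 5.8333),  deviation x̄ - mu_0 = (4.6667, 5.8333) - (3, 5) = (1.6667, 0.8333).

Step 2 — sample covariance matrix, S[i,j] = (1/(n-1)) · Σ_k (x_{k,i} - mean_i) · (x_{k,j} - mean_j), divisor n-1 = 5:
  S[U,U] = ((2.3333)·(2.3333) + (-1.6667)·(-1.6667) + (2.3333)·(2.3333) + (-0.6667)·(-0.6667) + (0.3333)·(0.3333) + (-2.6667)·(-2.6667)) / 5 = 21.3333/5 = 4.2667
  S[U,V] = ((2.3333)·(1.1667) + (-1.6667)·(2.1667) + (2.3333)·(3.1667) + (-0.6667)·(-4.8333) + (0.3333)·(2.1667) + (-2.6667)·(-3.8333)) / 5 = 20.6667/5 = 4.1333
  S[V,V] = ((1.1667)·(1.1667) + (2.1667)·(2.1667) + (3.1667)·(3.1667) + (-4.8333)·(-4.8333) + (2.1667)·(2.1667) + (-3.8333)·(-3.8333)) / 5 = 58.8333/5 = 11.7667
  S = [[4.2667, 4.1333],
 [4.1333, 11.7667]].

Step 3 — invert S. det(S) = 4.2667·11.7667 - (4.1333)² = 33.12.
  S^{-1} = (1/det) · [[d, -b], [-b, a]] = [[0.3553, -0.1248],
 [-0.1248, 0.1288]].

Step 4 — quadratic form (x̄ - mu_0)^T · S^{-1} · (x̄ - mu_0):
  S^{-1} · (x̄ - mu_0) = (0.4881, -0.1006),
  (x̄ - mu_0)^T · [...] = (1.6667)·(0.4881) + (0.8333)·(-0.1006) = 0.7297.

Step 5 — scale by n: T² = 6 · 0.7297 = 4.378.

T² ≈ 4.378


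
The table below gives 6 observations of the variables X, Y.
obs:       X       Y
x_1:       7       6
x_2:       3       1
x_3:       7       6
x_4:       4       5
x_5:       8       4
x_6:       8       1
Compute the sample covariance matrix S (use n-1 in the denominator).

Step 1 — column means:
  mean(X) = (7 + 3 + 7 + 4 + 8 + 8) / 6 = 37/6 = 6.1667
  mean(Y) = (6 + 1 + 6 + 5 + 4 + 1) / 6 = 23/6 = 3.8333

Step 2 — sample covariance S[i,j] = (1/(n-1)) · Σ_k (x_{k,i} - mean_i) · (x_{k,j} - mean_j), with n-1 = 5.
  S[X,X] = ((0.8333)·(0.8333) + (-3.1667)·(-3.1667) + (0.8333)·(0.8333) + (-2.1667)·(-2.1667) + (1.8333)·(1.8333) + (1.8333)·(1.8333)) / 5 = 22.8333/5 = 4.5667
  S[X,Y] = ((0.8333)·(2.1667) + (-3.1667)·(-2.8333) + (0.8333)·(2.1667) + (-2.1667)·(1.1667) + (1.8333)·(0.1667) + (1.8333)·(-2.8333)) / 5 = 5.1667/5 = 1.0333
  S[Y,Y] = ((2.1667)·(2.1667) + (-2.8333)·(-2.8333) + (2.1667)·(2.1667) + (1.1667)·(1.1667) + (0.1667)·(0.1667) + (-2.8333)·(-2.8333)) / 5 = 26.8333/5 = 5.3667

S is symmetric (S[j,i] = S[i,j]). Assembling:

S = [[4.5667, 1.0333],
 [1.0333, 5.3667]]


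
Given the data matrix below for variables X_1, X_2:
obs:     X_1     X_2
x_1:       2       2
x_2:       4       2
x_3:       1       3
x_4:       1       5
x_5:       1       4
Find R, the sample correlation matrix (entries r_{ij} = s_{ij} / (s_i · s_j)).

Step 1 — column means:
  mean(X_1) = (2 + 4 + 1 + 1 + 1) / 5 = 9/5 = 1.8
  mean(X_2) = (2 + 2 + 3 + 5 + 4) / 5 = 16/5 = 3.2

Step 2 — sample variances and covariances s[i,j] = (1/(n-1)) · Σ_k (x_{k,i} - mean_i) · (x_{k,j} - mean_j), with n-1 = 4:
  s[X_1,X_1] = ((0.2)·(0.2) + (2.2)·(2.2) + (-0.8)·(-0.8) + (-0.8)·(-0.8) + (-0.8)·(-0.8)) / 4 = 6.8/4 = 1.7
  s[X_1,X_2] = ((0.2)·(-1.2) + (2.2)·(-1.2) + (-0.8)·(-0.2) + (-0.8)·(1.8) + (-0.8)·(0.8)) / 4 = -4.8/4 = -1.2
  s[X_2,X_2] = ((-1.2)·(-1.2) + (-1.2)·(-1.2) + (-0.2)·(-0.2) + (1.8)·(1.8) + (0.8)·(0.8)) / 4 = 6.8/4 = 1.7
  Sample standard deviations s_i = √(s[i,i]):
  s(X_1) = √(1.7) = 1.3038
  s(X_2) = √(1.7) = 1.3038

Step 3 — r_{ij} = s_{ij} / (s_i · s_j):
  r[X_1,X_1] = 1 (diagonal).
  r[X_1,X_2] = -1.2 / (1.3038 · 1.3038) = -1.2 / 1.7 = -0.7059
  r[X_2,X_2] = 1 (diagonal).

R is symmetric with unit diagonal. Assembling:

R = [[1, -0.7059],
 [-0.7059, 1]]


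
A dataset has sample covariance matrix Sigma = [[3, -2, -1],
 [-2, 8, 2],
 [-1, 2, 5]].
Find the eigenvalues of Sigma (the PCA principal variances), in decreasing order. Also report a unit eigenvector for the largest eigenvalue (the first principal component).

Step 1 — characteristic polynomial p(λ) = det(λI - Sigma) = λ³ - tr·λ² + c_1·λ - det, where tr = trace, c_1 = sum of the principal 2×2 minors, det = det(Sigma):
  tr = 3 + 8 + 5 = 16,
  c_1 = (3·8 - (-2)²) + (3·5 - (-1)²) + (8·5 - (2)²) = 20 + 14 + 36 = 70,
  det = 3·(8·5 - (2)²) - (-2)·((-2)·5 - (2)·(-1)) + (-1)·((-2)·(2) - 8·(-1)) = 3·(36) - (-2)·(-8) + (-1)·(4) = 88.
  So p(λ) = λ³ - 16λ² + 70λ - 88.
Step 2 — look for an integer root (rational root theorem: any rational root is an integer divisor of 88). Testing λ = 4:
  p(4) = 64 - 256 + 280 - 88 = 0  ✓
  Dividing out (λ - 4): p(λ) = (λ - 4)(λ² - 12λ + 22).
Step 3 — remaining eigenvalues from the quadratic λ² - 12λ + 22 = 0:
  Δ = 12² - 4·22 = 144 - 88 = 56,  λ = (12 ± √56)/2 = (12 ± 7.4833)/2 ≈ 9.7417 or 2.2583.
  Sorted: λ_1 = 9.7417,  λ_2 = 4,  λ_3 = 2.2583  (check: sum = 16 = tr ✓).

Step 4 — unit eigenvector for λ_1 ≈ 9.7417: v spans the null space of (Sigma - λ_1 I), whose rows are
  r_1 = (-6.7417, -2, -1),  r_2 = (-2, -1.7417, 2),  r_3 = (-1, 2, -4.7417).
  v is orthogonal to every row, so take v ∝ r_1 × r_2 = ((-2)·(2) - (-1)·(-1.7417), (-1)·(-2) - (-6.7417)·(2), (-6.7417)·(-1.7417) - (-2)·(-2)) ≈ (-5.7417, 15.4833, 7.7417).
  Rescale (multiply by -1 so the first nonzero entry is positive): u = (5.7417, -15.4833, -7.7417).
  ||u|| = √((5.7417)² + (-15.4833)² + (-7.7417)²) = √(332.6329) ≈ 18.2382,  v_1 = u/||u|| ≈ (0.3148, -0.8489, -0.4245) (||v_1|| = 1).

λ_1 = 9.7417,  λ_2 = 4,  λ_3 = 2.2583;  v_1 ≈ (0.3148, -0.8489, -0.4245)


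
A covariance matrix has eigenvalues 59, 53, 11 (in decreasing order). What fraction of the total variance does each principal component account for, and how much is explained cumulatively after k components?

Step 1 — total variance = trace(Sigma) = Σ λ_i = 59 + 53 + 11 = 123.

Step 2 — fraction explained by component i = λ_i / Σ λ:
  PC1: 59/123 = 0.4797
  PC2: 53/123 = 0.4309
  PC3: 11/123 = 0.0894

Step 3 — cumulative fraction after k components = (λ_1 + ... + λ_k) / Σ λ:
  k = 1: 59/123 = 0.4797
  k = 2: (59 + 53)/123 = 112/123 = 0.9106
  k = 3: (59 + 53 + 11)/123 = 123/123 = 1

Summary (fraction, with percent):

explained: PC1 0.4797 (47.97%), PC2 0.4309 (43.09%), PC3 0.0894 (8.94%);  cumulative: 0.4797, 0.9106, 1


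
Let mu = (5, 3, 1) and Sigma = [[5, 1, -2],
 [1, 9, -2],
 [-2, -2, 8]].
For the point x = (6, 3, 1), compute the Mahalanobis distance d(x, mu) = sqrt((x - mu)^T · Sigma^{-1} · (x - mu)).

Step 1 — centre the observation: (x - mu) = (1, 0, 0).

Step 2 — invert Sigma (cofactor / det for 3×3, or solve directly):
  Sigma^{-1} = [[0.2237, -0.0132, 0.0526],
 [-0.0132, 0.1184, 0.0263],
 [0.0526, 0.0263, 0.1447]].

Step 3 — form the quadratic (x - mu)^T · Sigma^{-1} · (x - mu):
  Sigma^{-1} · (x - mu) = (0.2237, -0.0132, 0.0526).
  (x - mu)^T · [Sigma^{-1} · (x - mu)] = (1)·(0.2237) + (0)·(-0.0132) + (0)·(0.0526) = 0.2237.

Step 4 — take square root: d = √(0.2237) ≈ 0.473.

d(x, mu) = √(0.2237) ≈ 0.473


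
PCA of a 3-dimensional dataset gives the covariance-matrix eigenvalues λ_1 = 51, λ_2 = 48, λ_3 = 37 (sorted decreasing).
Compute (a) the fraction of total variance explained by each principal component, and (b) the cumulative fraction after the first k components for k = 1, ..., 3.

Step 1 — total variance = trace(Sigma) = Σ λ_i = 51 + 48 + 37 = 136.

Step 2 — fraction explained by component i = λ_i / Σ λ:
  PC1: 51/136 = 0.375
  PC2: 48/136 = 0.3529
  PC3: 37/136 = 0.2721

Step 3 — cumulative fraction after k components = (λ_1 + ... + λ_k) / Σ λ:
  k = 1: 51/136 = 0.375
  k = 2: (51 + 48)/136 = 99/136 = 0.7279
  k = 3: (51 + 48 + 37)/136 = 136/136 = 1

Summary (fraction, with percent):

explained: PC1 0.375 (37.5%), PC2 0.3529 (35.29%), PC3 0.2721 (27.21%);  cumulative: 0.375, 0.7279, 1


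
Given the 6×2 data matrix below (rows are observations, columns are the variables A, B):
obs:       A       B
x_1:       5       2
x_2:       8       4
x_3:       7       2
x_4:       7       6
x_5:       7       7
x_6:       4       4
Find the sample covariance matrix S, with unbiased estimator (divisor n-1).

Step 1 — column means:
  mean(A) = (5 + 8 + 7 + 7 + 7 + 4) / 6 = 38/6 = 6.3333
  mean(B) = (2 + 4 + 2 + 6 + 7 + 4) / 6 = 25/6 = 4.1667

Step 2 — sample covariance S[i,j] = (1/(n-1)) · Σ_k (x_{k,i} - mean_i) · (x_{k,j} - mean_j), with n-1 = 5.
  S[A,A] = ((-1.3333)·(-1.3333) + (1.6667)·(1.6667) + (0.6667)·(0.6667) + (0.6667)·(0.6667) + (0.6667)·(0.6667) + (-2.3333)·(-2.3333)) / 5 = 11.3333/5 = 2.2667
  S[A,B] = ((-1.3333)·(-2.1667) + (1.6667)·(-0.1667) + (0.6667)·(-2.1667) + (0.6667)·(1.8333) + (0.6667)·(2.8333) + (-2.3333)·(-0.1667)) / 5 = 4.6667/5 = 0.9333
  S[B,B] = ((-2.1667)·(-2.1667) + (-0.1667)·(-0.1667) + (-2.1667)·(-2.1667) + (1.8333)·(1.8333) + (2.8333)·(2.8333) + (-0.1667)·(-0.1667)) / 5 = 20.8333/5 = 4.1667

S is symmetric (S[j,i] = S[i,j]). Assembling:

S = [[2.2667, 0.9333],
 [0.9333, 4.1667]]


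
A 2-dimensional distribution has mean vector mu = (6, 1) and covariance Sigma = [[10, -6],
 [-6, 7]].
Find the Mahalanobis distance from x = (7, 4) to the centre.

Step 1 — centre the observation: (x - mu) = (1, 3).

Step 2 — invert Sigma. det(Sigma) = 10·7 - (-6)² = 34.
  Sigma^{-1} = (1/det) · [[d, -b], [-b, a]] = [[0.2059, 0.1765],
 [0.1765, 0.2941]].

Step 3 — form the quadratic (x - mu)^T · Sigma^{-1} · (x - mu):
  Sigma^{-1} · (x - mu) = (0.7353, 1.0588).
  (x - mu)^T · [Sigma^{-1} · (x - mu)] = (1)·(0.7353) + (3)·(1.0588) = 3.9118.

Step 4 — take square root: d = √(3.9118) ≈ 1.9778.

d(x, mu) = √(3.9118) ≈ 1.9778


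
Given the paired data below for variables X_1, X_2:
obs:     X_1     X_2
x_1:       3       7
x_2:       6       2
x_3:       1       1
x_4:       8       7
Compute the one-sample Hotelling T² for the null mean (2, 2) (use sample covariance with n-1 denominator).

Step 1 — sample mean vector:
  mean(X_1) = (3 + 6 + 1 + 8) / 4 = 18/4 = 4.5
  mean(X_2) = (7 + 2 + 1 + 7) / 4 = 17/4 = 4.25
  x̄ = (4.5, 4.25),  deviation x̄ - mu_0 = (4.5, 4.25) - (2, 2) = (2.5, 2.25).

Step 2 — sample covariance matrix, S[i,j] = (1/(n-1)) · Σ_k (x_{k,i} - mean_i) · (x_{k,j} - mean_j), divisor n-1 = 3:
  S[X_1,X_1] = ((-1.5)·(-1.5) + (1.5)·(1.5) + (-3.5)·(-3.5) + (3.5)·(3.5)) / 3 = 29/3 = 9.6667
  S[X_1,X_2] = ((-1.5)·(2.75) + (1.5)·(-2.25) + (-3.5)·(-3.25) + (3.5)·(2.75)) / 3 = 13.5/3 = 4.5
  S[X_2,X_2] = ((2.75)·(2.75) + (-2.25)·(-2.25) + (-3.25)·(-3.25) + (2.75)·(2.75)) / 3 = 30.75/3 = 10.25
  S = [[9.6667, 4.5],
 [4.5, 10.25]].

Step 3 — invert S. det(S) = 9.6667·10.25 - (4.5)² = 78.8333.
  S^{-1} = (1/det) · [[d, -b], [-b, a]] = [[0.13, -0.0571],
 [-0.0571, 0.1226]].

Step 4 — quadratic form (x̄ - mu_0)^T · S^{-1} · (x̄ - mu_0):
  S^{-1} · (x̄ - mu_0) = (0.1966, 0.1332),
  (x̄ - mu_0)^T · [...] = (2.5)·(0.1966) + (2.25)·(0.1332) = 0.7912.

Step 5 — scale by n: T² = 4 · 0.7912 = 3.1649.

T² ≈ 3.1649


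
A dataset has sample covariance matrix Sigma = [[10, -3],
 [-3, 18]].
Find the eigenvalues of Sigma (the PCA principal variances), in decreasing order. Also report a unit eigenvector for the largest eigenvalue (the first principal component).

Step 1 — characteristic polynomial of 2×2 Sigma:
  det(Sigma - λI) = λ² - trace · λ + det = 0.
  trace = 10 + 18 = 28, det = 10·18 - (-3)² = 171.
Step 2 — discriminant:
  Δ = trace² - 4·det = 784 - 684 = 100.
Step 3 — eigenvalues:
  λ = (trace ± √Δ)/2 = (28 ± 10)/2,
  λ_1 = 19,  λ_2 = 9.

Step 4 — unit eigenvector for λ_1: solve (Sigma - λ_1 I)v = 0. First row:
  (10 - 19)·v_x + (-3)·v_y = 0, i.e. (-9)·v_x + (-3)·v_y = 0,
  so v ∝ (b, λ_1 - a) = (-3, 9); multiply by -1 so the first entry is positive: u = (3, -9).
  ||u|| = √((3)² + (-9)²) = √(90) ≈ 9.4868,
  v_1 = u/||u|| ≈ (0.3162, -0.9487) (||v_1|| = 1).

λ_1 = 19,  λ_2 = 9;  v_1 ≈ (0.3162, -0.9487)


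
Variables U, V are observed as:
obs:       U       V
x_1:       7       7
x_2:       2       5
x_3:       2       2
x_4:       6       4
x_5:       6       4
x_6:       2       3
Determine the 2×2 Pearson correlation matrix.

Step 1 — column means:
  mean(U) = (7 + 2 + 2 + 6 + 6 + 2) / 6 = 25/6 = 4.1667
  mean(V) = (7 + 5 + 2 + 4 + 4 + 3) / 6 = 25/6 = 4.1667

Step 2 — sample variances and covariances s[i,j] = (1/(n-1)) · Σ_k (x_{k,i} - mean_i) · (x_{k,j} - mean_j), with n-1 = 5:
  s[U,U] = ((2.8333)·(2.8333) + (-2.1667)·(-2.1667) + (-2.1667)·(-2.1667) + (1.8333)·(1.8333) + (1.8333)·(1.8333) + (-2.1667)·(-2.1667)) / 5 = 28.8333/5 = 5.7667
  s[U,V] = ((2.8333)·(2.8333) + (-2.1667)·(0.8333) + (-2.1667)·(-2.1667) + (1.8333)·(-0.1667) + (1.8333)·(-0.1667) + (-2.1667)·(-1.1667)) / 5 = 12.8333/5 = 2.5667
  s[V,V] = ((2.8333)·(2.8333) + (0.8333)·(0.8333) + (-2.1667)·(-2.1667) + (-0.1667)·(-0.1667) + (-0.1667)·(-0.1667) + (-1.1667)·(-1.1667)) / 5 = 14.8333/5 = 2.9667
  Sample standard deviations s_i = √(s[i,i]):
  s(U) = √(5.7667) = 2.4014
  s(V) = √(2.9667) = 1.7224

Step 3 — r_{ij} = s_{ij} / (s_i · s_j):
  r[U,U] = 1 (diagonal).
  r[U,V] = 2.5667 / (2.4014 · 1.7224) = 2.5667 / 4.1362 = 0.6205
  r[V,V] = 1 (diagonal).

R is symmetric with unit diagonal. Assembling:

R = [[1, 0.6205],
 [0.6205, 1]]


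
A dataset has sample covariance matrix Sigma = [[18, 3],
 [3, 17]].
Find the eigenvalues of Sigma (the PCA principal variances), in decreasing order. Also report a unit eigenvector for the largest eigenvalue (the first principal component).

Step 1 — characteristic polynomial of 2×2 Sigma:
  det(Sigma - λI) = λ² - trace · λ + det = 0.
  trace = 18 + 17 = 35, det = 18·17 - (3)² = 297.
Step 2 — discriminant:
  Δ = trace² - 4·det = 1225 - 1188 = 37.
Step 3 — eigenvalues:
  λ = (trace ± √Δ)/2 = (35 ± 6.0828)/2,
  λ_1 = 20.5414,  λ_2 = 14.4586.

Step 4 — unit eigenvector for λ_1: solve (Sigma - λ_1 I)v = 0. First row:
  (18 - 20.5414)·v_x + (3)·v_y = 0, i.e. (-2.5414)·v_x + (3)·v_y = 0,
  so v ∝ (b, λ_1 - a) = (3, 2.5414) = u.
  ||u|| = √((3)² + (2.5414)²) = √(15.4586) ≈ 3.9317,
  v_1 = u/||u|| ≈ (0.763, 0.6464) (||v_1|| = 1).

λ_1 = 20.5414,  λ_2 = 14.4586;  v_1 ≈ (0.763, 0.6464)


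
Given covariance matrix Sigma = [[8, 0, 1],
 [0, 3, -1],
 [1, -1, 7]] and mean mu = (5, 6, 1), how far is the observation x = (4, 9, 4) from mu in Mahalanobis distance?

Step 1 — centre the observation: (x - mu) = (-1, 3, 3).

Step 2 — invert Sigma (cofactor / det for 3×3, or solve directly):
  Sigma^{-1} = [[0.1274, -0.0064, -0.0191],
 [-0.0064, 0.3503, 0.051],
 [-0.0191, 0.051, 0.1529]].

Step 3 — form the quadratic (x - mu)^T · Sigma^{-1} · (x - mu):
  Sigma^{-1} · (x - mu) = (-0.2038, 1.2102, 0.6306).
  (x - mu)^T · [Sigma^{-1} · (x - mu)] = (-1)·(-0.2038) + (3)·(1.2102) + (3)·(0.6306) = 5.7261.

Step 4 — take square root: d = √(5.7261) ≈ 2.3929.

d(x, mu) = √(5.7261) ≈ 2.3929


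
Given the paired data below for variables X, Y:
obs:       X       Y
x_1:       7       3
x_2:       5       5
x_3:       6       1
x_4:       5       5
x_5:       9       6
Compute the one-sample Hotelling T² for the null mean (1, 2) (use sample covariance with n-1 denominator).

Step 1 — sample mean vector:
  mean(X) = (7 + 5 + 6 + 5 + 9) / 5 = 32/5 = 6.4
  mean(Y) = (3 + 5 + 1 + 5 + 6) / 5 = 20/5 = 4
  x̄ = (6.4, 4),  deviation x̄ - mu_0 = (6.4, 4) - (1, 2) = (5.4, 2).

Step 2 — sample covariance matrix, S[i,j] = (1/(n-1)) · Σ_k (x_{k,i} - mean_i) · (x_{k,j} - mean_j), divisor n-1 = 4:
  S[X,X] = ((0.6)·(0.6) + (-1.4)·(-1.4) + (-0.4)·(-0.4) + (-1.4)·(-1.4) + (2.6)·(2.6)) / 4 = 11.2/4 = 2.8
  S[X,Y] = ((0.6)·(-1) + (-1.4)·(1) + (-0.4)·(-3) + (-1.4)·(1) + (2.6)·(2)) / 4 = 3/4 = 0.75
  S[Y,Y] = ((-1)·(-1) + (1)·(1) + (-3)·(-3) + (1)·(1) + (2)·(2)) / 4 = 16/4 = 4
  S = [[2.8, 0.75],
 [0.75, 4]].

Step 3 — invert S. det(S) = 2.8·4 - (0.75)² = 10.6375.
  S^{-1} = (1/det) · [[d, -b], [-b, a]] = [[0.376, -0.0705],
 [-0.0705, 0.2632]].

Step 4 — quadratic form (x̄ - mu_0)^T · S^{-1} · (x̄ - mu_0):
  S^{-1} · (x̄ - mu_0) = (1.8895, 0.1457),
  (x̄ - mu_0)^T · [...] = (5.4)·(1.8895) + (2)·(0.1457) = 10.4949.

Step 5 — scale by n: T² = 5 · 10.4949 = 52.4747.

T² ≈ 52.4747


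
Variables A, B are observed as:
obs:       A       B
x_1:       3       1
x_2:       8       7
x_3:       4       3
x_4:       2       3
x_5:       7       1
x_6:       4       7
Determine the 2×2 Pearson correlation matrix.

Step 1 — column means:
  mean(A) = (3 + 8 + 4 + 2 + 7 + 4) / 6 = 28/6 = 4.6667
  mean(B) = (1 + 7 + 3 + 3 + 1 + 7) / 6 = 22/6 = 3.6667

Step 2 — sample variances and covariances s[i,j] = (1/(n-1)) · Σ_k (x_{k,i} - mean_i) · (x_{k,j} - mean_j), with n-1 = 5:
  s[A,A] = ((-1.6667)·(-1.6667) + (3.3333)·(3.3333) + (-0.6667)·(-0.6667) + (-2.6667)·(-2.6667) + (2.3333)·(2.3333) + (-0.6667)·(-0.6667)) / 5 = 27.3333/5 = 5.4667
  s[A,B] = ((-1.6667)·(-2.6667) + (3.3333)·(3.3333) + (-0.6667)·(-0.6667) + (-2.6667)·(-0.6667) + (2.3333)·(-2.6667) + (-0.6667)·(3.3333)) / 5 = 9.3333/5 = 1.8667
  s[B,B] = ((-2.6667)·(-2.6667) + (3.3333)·(3.3333) + (-0.6667)·(-0.6667) + (-0.6667)·(-0.6667) + (-2.6667)·(-2.6667) + (3.3333)·(3.3333)) / 5 = 37.3333/5 = 7.4667
  Sample standard deviations s_i = √(s[i,i]):
  s(A) = √(5.4667) = 2.3381
  s(B) = √(7.4667) = 2.7325

Step 3 — r_{ij} = s_{ij} / (s_i · s_j):
  r[A,A] = 1 (diagonal).
  r[A,B] = 1.8667 / (2.3381 · 2.7325) = 1.8667 / 6.3889 = 0.2922
  r[B,B] = 1 (diagonal).

R is symmetric with unit diagonal. Assembling:

R = [[1, 0.2922],
 [0.2922, 1]]


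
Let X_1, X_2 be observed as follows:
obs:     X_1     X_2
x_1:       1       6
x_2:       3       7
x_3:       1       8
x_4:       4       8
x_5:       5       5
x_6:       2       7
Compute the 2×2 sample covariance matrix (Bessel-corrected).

Step 1 — column means:
  mean(X_1) = (1 + 3 + 1 + 4 + 5 + 2) / 6 = 16/6 = 2.6667
  mean(X_2) = (6 + 7 + 8 + 8 + 5 + 7) / 6 = 41/6 = 6.8333

Step 2 — sample covariance S[i,j] = (1/(n-1)) · Σ_k (x_{k,i} - mean_i) · (x_{k,j} - mean_j), with n-1 = 5.
  S[X_1,X_1] = ((-1.6667)·(-1.6667) + (0.3333)·(0.3333) + (-1.6667)·(-1.6667) + (1.3333)·(1.3333) + (2.3333)·(2.3333) + (-0.6667)·(-0.6667)) / 5 = 13.3333/5 = 2.6667
  S[X_1,X_2] = ((-1.6667)·(-0.8333) + (0.3333)·(0.1667) + (-1.6667)·(1.1667) + (1.3333)·(1.1667) + (2.3333)·(-1.8333) + (-0.6667)·(0.1667)) / 5 = -3.3333/5 = -0.6667
  S[X_2,X_2] = ((-0.8333)·(-0.8333) + (0.1667)·(0.1667) + (1.1667)·(1.1667) + (1.1667)·(1.1667) + (-1.8333)·(-1.8333) + (0.1667)·(0.1667)) / 5 = 6.8333/5 = 1.3667

S is symmetric (S[j,i] = S[i,j]). Assembling:

S = [[2.6667, -0.6667],
 [-0.6667, 1.3667]]


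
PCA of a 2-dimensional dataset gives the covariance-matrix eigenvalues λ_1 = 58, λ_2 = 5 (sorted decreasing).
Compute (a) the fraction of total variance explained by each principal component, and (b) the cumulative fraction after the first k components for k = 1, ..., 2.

Step 1 — total variance = trace(Sigma) = Σ λ_i = 58 + 5 = 63.

Step 2 — fraction explained by component i = λ_i / Σ λ:
  PC1: 58/63 = 0.9206
  PC2: 5/63 = 0.0794

Step 3 — cumulative fraction after k components = (λ_1 + ... + λ_k) / Σ λ:
  k = 1: 58/63 = 0.9206
  k = 2: (58 + 5)/63 = 63/63 = 1

Summary (fraction, with percent):

explained: PC1 0.9206 (92.06%), PC2 0.0794 (7.94%);  cumulative: 0.9206, 1


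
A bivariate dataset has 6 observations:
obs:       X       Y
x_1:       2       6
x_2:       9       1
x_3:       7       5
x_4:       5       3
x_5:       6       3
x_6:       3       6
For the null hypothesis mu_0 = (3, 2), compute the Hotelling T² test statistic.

Step 1 — sample mean vector:
  mean(X) = (2 + 9 + 7 + 5 + 6 + 3) / 6 = 32/6 = 5.3333
  mean(Y) = (6 + 1 + 5 + 3 + 3 + 6) / 6 = 24/6 = 4
  x̄ = (5.3333, 4),  deviation x̄ - mu_0 = (5.3333, 4) - (3, 2) = (2.3333, 2).

Step 2 — sample covariance matrix, S[i,j] = (1/(n-1)) · Σ_k (x_{k,i} - mean_i) · (x_{k,j} - mean_j), divisor n-1 = 5:
  S[X,X] = ((-3.3333)·(-3.3333) + (3.6667)·(3.6667) + (1.6667)·(1.6667) + (-0.3333)·(-0.3333) + (0.6667)·(0.6667) + (-2.3333)·(-2.3333)) / 5 = 33.3333/5 = 6.6667
  S[X,Y] = ((-3.3333)·(2) + (3.6667)·(-3) + (1.6667)·(1) + (-0.3333)·(-1) + (0.6667)·(-1) + (-2.3333)·(2)) / 5 = -21/5 = -4.2
  S[Y,Y] = ((2)·(2) + (-3)·(-3) + (1)·(1) + (-1)·(-1) + (-1)·(-1) + (2)·(2)) / 5 = 20/5 = 4
  S = [[6.6667, -4.2],
 [-4.2, 4]].

Step 3 — invert S. det(S) = 6.6667·4 - (-4.2)² = 9.0267.
  S^{-1} = (1/det) · [[d, -b], [-b, a]] = [[0.4431, 0.4653],
 [0.4653, 0.7386]].

Step 4 — quadratic form (x̄ - mu_0)^T · S^{-1} · (x̄ - mu_0):
  S^{-1} · (x̄ - mu_0) = (1.9645, 2.5628),
  (x̄ - mu_0)^T · [...] = (2.3333)·(1.9645) + (2)·(2.5628) = 9.7095.

Step 5 — scale by n: T² = 6 · 9.7095 = 58.257.

T² ≈ 58.257
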